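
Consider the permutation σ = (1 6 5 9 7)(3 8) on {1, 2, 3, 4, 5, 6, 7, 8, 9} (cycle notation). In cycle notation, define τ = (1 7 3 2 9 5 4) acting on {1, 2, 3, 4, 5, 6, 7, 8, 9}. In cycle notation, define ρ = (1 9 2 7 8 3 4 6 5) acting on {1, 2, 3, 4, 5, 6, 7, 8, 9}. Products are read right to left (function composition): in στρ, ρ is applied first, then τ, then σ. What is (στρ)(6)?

Apply the permutations in order: ρ(6) = 5, then τ(5) = 4, then σ(4) = 4. So (στρ)(6) = 4.

4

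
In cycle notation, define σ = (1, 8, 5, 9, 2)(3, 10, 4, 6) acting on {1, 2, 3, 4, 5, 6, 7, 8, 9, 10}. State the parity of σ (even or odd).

The cycle lengths are 5, 4, 1.
A cycle of length ℓ contributes ℓ−1 transpositions, so σ is a product of 4 + 3 = 7 transpositions — odd.

odd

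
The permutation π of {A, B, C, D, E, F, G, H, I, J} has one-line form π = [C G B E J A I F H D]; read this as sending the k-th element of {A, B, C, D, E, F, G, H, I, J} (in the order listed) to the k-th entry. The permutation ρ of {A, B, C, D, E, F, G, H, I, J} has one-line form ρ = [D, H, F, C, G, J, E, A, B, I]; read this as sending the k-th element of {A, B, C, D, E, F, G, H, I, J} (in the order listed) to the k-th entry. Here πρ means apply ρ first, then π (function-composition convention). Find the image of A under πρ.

(πρ)(A) = π(ρ(A)). ρ(A) = D, then π(D) = E. So (πρ)(A) = E.

E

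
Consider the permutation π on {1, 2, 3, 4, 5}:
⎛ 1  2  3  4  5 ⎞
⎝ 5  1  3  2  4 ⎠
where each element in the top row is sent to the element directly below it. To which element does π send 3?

The entry below 3 in the array is 3, so π(3) = 3.

3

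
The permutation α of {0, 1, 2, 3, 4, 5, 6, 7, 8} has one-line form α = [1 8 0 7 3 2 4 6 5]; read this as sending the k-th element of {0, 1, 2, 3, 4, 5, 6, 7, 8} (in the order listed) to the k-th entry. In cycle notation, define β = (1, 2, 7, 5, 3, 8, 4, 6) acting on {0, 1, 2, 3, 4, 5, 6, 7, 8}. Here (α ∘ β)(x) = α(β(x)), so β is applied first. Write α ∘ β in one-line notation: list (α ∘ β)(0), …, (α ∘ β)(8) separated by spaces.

Chase each element through β then α: 0 → 0 → 1; 1 → 2 → 0; 2 → 7 → 6; 3 → 8 → 5; 4 → 6 → 4; 5 → 3 → 7; 6 → 1 → 8; 7 → 5 → 2; 8 → 4 → 3.
So α ∘ β in one-line form is 1 0 6 5 4 7 8 2 3.

1 0 6 5 4 7 8 2 3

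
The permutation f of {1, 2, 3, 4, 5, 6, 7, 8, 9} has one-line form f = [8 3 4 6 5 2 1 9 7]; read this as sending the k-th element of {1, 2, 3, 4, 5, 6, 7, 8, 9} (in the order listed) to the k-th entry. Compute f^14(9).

1

Tracing 9 → 7 → … returns to 9 after 4 steps, so 9 lies in a 4-cycle (1, 8, 9, 7).
On a 4-cycle, f^4 is the identity, so f^14 = f^2 there (14 ≡ 2 mod 4).
Stepping 2 places around the cycle: 9 → 7 → 1.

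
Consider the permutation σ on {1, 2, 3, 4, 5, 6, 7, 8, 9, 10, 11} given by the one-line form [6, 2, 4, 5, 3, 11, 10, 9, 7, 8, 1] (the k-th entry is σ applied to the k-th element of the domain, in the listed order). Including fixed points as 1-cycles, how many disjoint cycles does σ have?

The cycle decomposition is (1 6 11)(2)(3 4 5)(7 10 8 9), which has 4 cycles (counting 1-cycles).

4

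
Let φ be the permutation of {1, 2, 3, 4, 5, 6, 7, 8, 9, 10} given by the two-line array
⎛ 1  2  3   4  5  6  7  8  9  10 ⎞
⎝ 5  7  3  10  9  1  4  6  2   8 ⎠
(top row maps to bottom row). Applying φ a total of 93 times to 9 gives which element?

4

Tracing 9 → 2 → … returns to 9 after 9 steps, so 9 lies in a 9-cycle (1 5 9 2 7 4 10 8 6).
Powers repeat with period 9 on this cycle, and 93 mod 9 = 3, so φ^93(9) = φ^3(9).
Advancing 3 steps from 9: 9 → 2 → 7 → 4.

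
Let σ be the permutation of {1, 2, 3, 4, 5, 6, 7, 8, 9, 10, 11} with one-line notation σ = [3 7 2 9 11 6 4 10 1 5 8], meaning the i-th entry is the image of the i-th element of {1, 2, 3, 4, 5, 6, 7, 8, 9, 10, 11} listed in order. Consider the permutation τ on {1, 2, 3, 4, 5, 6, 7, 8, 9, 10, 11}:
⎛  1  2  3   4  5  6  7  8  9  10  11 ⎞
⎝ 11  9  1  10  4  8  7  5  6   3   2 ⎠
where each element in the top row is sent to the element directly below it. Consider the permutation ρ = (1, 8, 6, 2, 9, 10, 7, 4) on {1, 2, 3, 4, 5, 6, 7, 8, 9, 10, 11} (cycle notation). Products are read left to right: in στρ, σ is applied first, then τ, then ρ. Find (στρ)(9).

Chase 9: σ(9) = 1; τ(1) = 11; ρ(11) = 11. Hence (στρ)(9) = 11.

11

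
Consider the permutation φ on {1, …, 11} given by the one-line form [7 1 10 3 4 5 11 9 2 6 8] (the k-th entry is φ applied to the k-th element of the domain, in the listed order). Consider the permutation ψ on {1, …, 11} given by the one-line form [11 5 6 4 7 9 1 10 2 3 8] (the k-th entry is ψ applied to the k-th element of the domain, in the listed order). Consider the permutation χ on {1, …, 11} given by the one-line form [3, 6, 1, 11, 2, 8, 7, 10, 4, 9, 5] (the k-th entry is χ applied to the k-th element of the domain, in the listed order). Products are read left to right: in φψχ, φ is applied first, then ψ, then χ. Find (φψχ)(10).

Chase 10: φ(10) = 6; ψ(6) = 9; χ(9) = 4. Hence (φψχ)(10) = 4.

4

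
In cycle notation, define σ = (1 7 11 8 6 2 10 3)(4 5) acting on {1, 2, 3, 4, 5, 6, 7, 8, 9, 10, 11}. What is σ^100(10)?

10 lies in the 8-cycle (1 7 11 8 6 2 10 3).
Powers repeat with period 8 on this cycle, and 100 mod 8 = 4, so σ^100(10) = σ^4(10).
Advancing 4 steps from 10: 10 → 3 → 1 → 7 → 11.

11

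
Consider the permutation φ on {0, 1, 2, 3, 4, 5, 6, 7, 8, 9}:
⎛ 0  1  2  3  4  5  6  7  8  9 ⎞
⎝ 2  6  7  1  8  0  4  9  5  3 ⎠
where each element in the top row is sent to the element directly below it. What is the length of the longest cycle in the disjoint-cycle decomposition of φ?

10

Decomposing into disjoint cycles gives (0, 2, 7, 9, 3, 1, 6, 4, 8, 5); the longest has length 10.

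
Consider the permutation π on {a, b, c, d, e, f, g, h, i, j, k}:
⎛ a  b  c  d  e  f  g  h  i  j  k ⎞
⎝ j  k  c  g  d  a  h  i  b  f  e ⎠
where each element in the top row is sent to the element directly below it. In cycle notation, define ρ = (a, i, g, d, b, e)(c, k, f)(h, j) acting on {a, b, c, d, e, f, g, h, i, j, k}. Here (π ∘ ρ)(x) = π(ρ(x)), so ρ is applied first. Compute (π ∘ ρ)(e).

j

First apply ρ: ρ(e) = a, then π(a) = j. Thus (π ∘ ρ)(e) = j.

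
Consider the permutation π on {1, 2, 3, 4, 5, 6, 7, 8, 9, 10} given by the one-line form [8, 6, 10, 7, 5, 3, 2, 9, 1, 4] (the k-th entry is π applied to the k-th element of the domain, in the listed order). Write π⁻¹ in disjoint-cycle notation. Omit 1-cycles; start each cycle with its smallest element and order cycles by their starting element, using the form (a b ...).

The cycle decomposition of π is (1 8 9)(2 6 3 10 4 7).
The inverse reverses every cycle; in canonical form, π⁻¹ = (1 9 8)(2 7 4 10 3 6).

(1 9 8)(2 7 4 10 3 6)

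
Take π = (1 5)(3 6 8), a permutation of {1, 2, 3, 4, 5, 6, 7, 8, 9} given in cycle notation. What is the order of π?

The cycle type of π is (3, 2, 1, 1, 1, 1).
The order is lcm(3, 2) = 6.

6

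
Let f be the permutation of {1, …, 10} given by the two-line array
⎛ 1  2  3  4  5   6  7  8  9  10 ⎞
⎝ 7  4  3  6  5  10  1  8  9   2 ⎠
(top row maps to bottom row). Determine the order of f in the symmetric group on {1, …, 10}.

Writing f as disjoint cycles, the cycle lengths are 4, 2, 1, 1, 1, 1.
The order of f is the least common multiple of its cycle lengths: lcm(4, 2) = 4.

4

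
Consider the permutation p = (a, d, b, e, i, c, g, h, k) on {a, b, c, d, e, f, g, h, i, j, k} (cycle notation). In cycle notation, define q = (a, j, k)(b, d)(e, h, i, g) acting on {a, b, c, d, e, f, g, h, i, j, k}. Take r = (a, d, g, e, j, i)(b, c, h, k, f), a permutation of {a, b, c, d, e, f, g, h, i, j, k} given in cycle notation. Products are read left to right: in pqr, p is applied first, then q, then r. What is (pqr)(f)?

Apply the permutations in order: p(f) = f, then q(f) = f, then r(f) = b. So (pqr)(f) = b.

b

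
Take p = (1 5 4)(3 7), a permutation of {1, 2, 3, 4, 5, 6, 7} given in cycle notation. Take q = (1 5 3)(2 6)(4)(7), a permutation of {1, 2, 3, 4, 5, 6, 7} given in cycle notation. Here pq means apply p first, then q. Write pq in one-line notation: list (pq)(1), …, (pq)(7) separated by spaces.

(pq)(x) = q(p(x)). Computing each image: q(p(1)) = q(5) = 3, q(p(2)) = q(2) = 6, q(p(3)) = q(7) = 7, q(p(4)) = q(1) = 5, q(p(5)) = q(4) = 4, q(p(6)) = q(6) = 2, q(p(7)) = q(3) = 1.
Hence pq = [3 6 7 5 4 2 1].

3 6 7 5 4 2 1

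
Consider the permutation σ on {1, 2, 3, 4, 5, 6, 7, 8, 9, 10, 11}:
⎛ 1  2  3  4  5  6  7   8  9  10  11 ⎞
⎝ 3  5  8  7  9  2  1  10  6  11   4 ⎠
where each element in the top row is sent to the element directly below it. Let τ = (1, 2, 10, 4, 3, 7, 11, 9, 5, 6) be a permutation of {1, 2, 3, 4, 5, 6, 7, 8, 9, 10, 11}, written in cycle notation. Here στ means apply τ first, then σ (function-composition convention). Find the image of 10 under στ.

7

First apply τ: τ(10) = 4, then σ(4) = 7. Thus (στ)(10) = 7.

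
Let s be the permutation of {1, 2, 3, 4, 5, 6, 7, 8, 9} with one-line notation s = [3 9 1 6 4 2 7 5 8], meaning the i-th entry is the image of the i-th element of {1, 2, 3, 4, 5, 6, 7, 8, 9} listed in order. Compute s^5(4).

5

Tracing 4 → 6 → … returns to 4 after 6 steps, so 4 lies in a 6-cycle (2 9 8 5 4 6).
Stepping 5 places around the cycle: 4 → 6 → 2 → 9 → 8 → 5.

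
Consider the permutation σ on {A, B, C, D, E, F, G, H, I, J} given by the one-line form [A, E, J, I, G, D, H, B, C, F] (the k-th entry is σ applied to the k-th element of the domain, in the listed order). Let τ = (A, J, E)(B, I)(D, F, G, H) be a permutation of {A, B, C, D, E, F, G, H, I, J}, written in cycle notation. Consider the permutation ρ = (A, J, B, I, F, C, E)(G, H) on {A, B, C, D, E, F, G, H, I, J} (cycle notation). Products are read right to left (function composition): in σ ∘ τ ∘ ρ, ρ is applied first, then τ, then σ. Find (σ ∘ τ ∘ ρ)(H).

B

(σ ∘ τ ∘ ρ)(H) = σ(τ(ρ(H))). ρ(H) = G, then τ(G) = H, then σ(H) = B, so the result is B.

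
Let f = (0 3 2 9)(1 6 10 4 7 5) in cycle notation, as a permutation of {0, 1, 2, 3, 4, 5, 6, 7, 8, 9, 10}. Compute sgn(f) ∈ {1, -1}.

1

The cycle lengths are 6, 4, 1.
A cycle is odd iff its length is even; f has 2 even-length cycles, so sgn(f) = (−1)^2 and f is even.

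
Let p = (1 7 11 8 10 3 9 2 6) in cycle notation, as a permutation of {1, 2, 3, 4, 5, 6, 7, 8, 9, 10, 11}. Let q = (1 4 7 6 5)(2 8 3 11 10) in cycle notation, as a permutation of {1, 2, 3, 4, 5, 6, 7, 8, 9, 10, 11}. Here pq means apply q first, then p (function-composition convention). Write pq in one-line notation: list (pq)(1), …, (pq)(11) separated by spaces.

4 10 8 11 7 5 1 9 2 6 3

(pq)(x) = p(q(x)). Computing each image: p(q(1)) = p(4) = 4, p(q(2)) = p(8) = 10, p(q(3)) = p(11) = 8, p(q(4)) = p(7) = 11, p(q(5)) = p(1) = 7, p(q(6)) = p(5) = 5, p(q(7)) = p(6) = 1, p(q(8)) = p(3) = 9, p(q(9)) = p(9) = 2, p(q(10)) = p(2) = 6, p(q(11)) = p(10) = 3.
Hence pq = [4 10 8 11 7 5 1 9 2 6 3].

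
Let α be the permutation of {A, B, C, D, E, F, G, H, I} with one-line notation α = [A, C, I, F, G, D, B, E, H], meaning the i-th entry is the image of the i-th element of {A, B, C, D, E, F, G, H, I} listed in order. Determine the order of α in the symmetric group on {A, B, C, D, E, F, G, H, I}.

Decomposing into disjoint cycles gives cycle lengths 6, 2, 1.
The order is lcm(6, 2) = 6.

6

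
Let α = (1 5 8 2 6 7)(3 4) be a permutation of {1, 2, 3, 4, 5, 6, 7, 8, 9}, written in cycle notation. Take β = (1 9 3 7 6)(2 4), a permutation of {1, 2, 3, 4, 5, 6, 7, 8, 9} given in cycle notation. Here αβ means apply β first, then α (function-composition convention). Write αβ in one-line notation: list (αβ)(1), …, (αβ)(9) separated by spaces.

For each element, apply β then α: 1 → 9 → 9; 2 → 4 → 3; 3 → 7 → 1; 4 → 2 → 6; 5 → 5 → 8; 6 → 1 → 5; 7 → 6 → 7; 8 → 8 → 2; 9 → 3 → 4.
So αβ in one-line form is 9 3 1 6 8 5 7 2 4.

9 3 1 6 8 5 7 2 4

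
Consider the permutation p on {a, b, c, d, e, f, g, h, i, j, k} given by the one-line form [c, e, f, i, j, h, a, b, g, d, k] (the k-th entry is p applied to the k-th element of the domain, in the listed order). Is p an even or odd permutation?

odd

In disjoint-cycle form the cycle lengths are 10, 1.
A cycle of length ℓ contributes ℓ−1 transpositions, so p is a product of 9 transpositions — odd.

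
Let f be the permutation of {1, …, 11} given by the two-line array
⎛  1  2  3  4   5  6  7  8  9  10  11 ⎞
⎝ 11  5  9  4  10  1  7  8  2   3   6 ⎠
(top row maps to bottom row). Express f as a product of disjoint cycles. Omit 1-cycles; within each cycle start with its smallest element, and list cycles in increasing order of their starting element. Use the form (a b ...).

(1 11 6)(2 5 10 3 9)

From 1: 1 → 11 → 6 → 1, closing the cycle (1 11 6).
Continuing from each remaining unvisited element yields (1 11 6)(2 5 10 3 9).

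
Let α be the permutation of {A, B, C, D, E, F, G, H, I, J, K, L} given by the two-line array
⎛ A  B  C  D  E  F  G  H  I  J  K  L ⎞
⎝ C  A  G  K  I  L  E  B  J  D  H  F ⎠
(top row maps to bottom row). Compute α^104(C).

J

Tracing C → G → … returns to C after 10 steps, so C lies in a 10-cycle (A, C, G, E, I, J, D, K, H, B).
Since the cycle has length 10, α^104 acts on it the same as α^4 (104 mod 10 = 4).
Stepping 4 places around the cycle: C → G → E → I → J.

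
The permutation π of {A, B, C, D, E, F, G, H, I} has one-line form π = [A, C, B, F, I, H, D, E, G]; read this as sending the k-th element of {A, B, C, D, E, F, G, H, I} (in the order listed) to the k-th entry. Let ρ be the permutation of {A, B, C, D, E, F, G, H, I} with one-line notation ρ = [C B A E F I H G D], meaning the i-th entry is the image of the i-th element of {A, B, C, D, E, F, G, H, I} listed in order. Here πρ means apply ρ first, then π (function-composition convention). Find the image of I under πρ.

F

ρ(I) = D, then π(D) = F; composing gives (πρ)(I) = F.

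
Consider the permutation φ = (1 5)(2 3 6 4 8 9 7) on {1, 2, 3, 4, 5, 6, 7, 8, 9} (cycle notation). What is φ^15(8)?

9

8 lies in the 7-cycle (2 3 6 4 8 9 7).
Since the cycle has length 7, φ^15 acts on it the same as φ^1 (15 mod 7 = 1).
Advancing 1 step from 8: 8 → 9.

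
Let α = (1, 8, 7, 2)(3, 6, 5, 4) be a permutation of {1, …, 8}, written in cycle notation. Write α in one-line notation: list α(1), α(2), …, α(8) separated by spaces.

Reading each image from the cycles: 1→8, 2→1, 3→6, 4→3, 5→4, 6→5, 7→2, 8→7.
Listing these in domain order gives 8 1 6 3 4 5 2 7.

8 1 6 3 4 5 2 7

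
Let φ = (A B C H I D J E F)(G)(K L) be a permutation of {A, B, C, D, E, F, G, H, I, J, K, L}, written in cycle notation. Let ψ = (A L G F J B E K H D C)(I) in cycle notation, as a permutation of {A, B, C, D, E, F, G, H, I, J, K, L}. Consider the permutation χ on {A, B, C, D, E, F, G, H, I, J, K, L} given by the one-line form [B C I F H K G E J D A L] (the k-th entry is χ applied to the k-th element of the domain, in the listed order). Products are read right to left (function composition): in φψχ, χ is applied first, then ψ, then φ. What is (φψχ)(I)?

Chase I: χ(I) = J; ψ(J) = B; φ(B) = C. Hence (φψχ)(I) = C.

C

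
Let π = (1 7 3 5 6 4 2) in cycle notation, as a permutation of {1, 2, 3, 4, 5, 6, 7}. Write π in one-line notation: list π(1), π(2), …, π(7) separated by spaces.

Reading each image from the cycles: 1↦7, 2↦1, 3↦5, 4↦2, 5↦6, 6↦4, 7↦3.
Listing these in domain order gives 7 1 5 2 6 4 3.

7 1 5 2 6 4 3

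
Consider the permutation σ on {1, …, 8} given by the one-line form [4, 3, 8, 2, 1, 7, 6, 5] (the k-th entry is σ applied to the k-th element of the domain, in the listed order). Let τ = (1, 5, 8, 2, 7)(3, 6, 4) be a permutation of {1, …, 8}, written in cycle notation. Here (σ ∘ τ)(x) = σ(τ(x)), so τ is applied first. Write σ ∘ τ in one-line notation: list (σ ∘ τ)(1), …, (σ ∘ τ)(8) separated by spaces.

(σ ∘ τ)(x) = σ(τ(x)). Computing each image: σ(τ(1)) = σ(5) = 1, σ(τ(2)) = σ(7) = 6, σ(τ(3)) = σ(6) = 7, σ(τ(4)) = σ(3) = 8, σ(τ(5)) = σ(8) = 5, σ(τ(6)) = σ(4) = 2, σ(τ(7)) = σ(1) = 4, σ(τ(8)) = σ(2) = 3.
Hence σ ∘ τ = [1 6 7 8 5 2 4 3].

1 6 7 8 5 2 4 3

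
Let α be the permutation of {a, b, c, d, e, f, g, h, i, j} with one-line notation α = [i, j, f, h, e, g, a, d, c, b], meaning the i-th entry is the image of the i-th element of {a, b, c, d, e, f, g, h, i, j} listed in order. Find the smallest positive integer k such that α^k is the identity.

Writing α as disjoint cycles, the cycle lengths are 5, 2, 2, 1.
The order of α is the least common multiple of its cycle lengths: lcm(5, 2, 2) = 10.

10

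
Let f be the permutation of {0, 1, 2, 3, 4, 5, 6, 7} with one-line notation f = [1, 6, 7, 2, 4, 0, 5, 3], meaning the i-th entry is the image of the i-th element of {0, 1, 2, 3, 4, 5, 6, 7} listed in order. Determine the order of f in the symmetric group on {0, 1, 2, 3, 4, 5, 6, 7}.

Decomposing into disjoint cycles gives cycle lengths 4, 3, 1.
The order is lcm(4, 3) = 12.

12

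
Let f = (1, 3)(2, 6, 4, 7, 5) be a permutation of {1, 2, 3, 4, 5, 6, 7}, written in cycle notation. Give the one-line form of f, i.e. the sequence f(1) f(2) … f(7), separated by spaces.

3 6 1 7 2 4 5

Image by image: 1↦3, 2↦6, 3↦1, 4↦7, 5↦2, 6↦4, 7↦5.
So the one-line form is 3 6 1 7 2 4 5.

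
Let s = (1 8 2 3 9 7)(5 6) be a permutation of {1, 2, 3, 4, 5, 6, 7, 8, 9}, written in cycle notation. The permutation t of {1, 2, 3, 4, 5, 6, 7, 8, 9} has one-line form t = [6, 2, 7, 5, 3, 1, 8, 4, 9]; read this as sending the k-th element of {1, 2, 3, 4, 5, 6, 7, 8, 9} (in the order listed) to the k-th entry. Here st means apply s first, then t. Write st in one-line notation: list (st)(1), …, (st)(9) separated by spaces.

4 7 9 5 1 3 6 2 8

(st)(x) = t(s(x)). Computing each image: t(s(1)) = t(8) = 4, t(s(2)) = t(3) = 7, t(s(3)) = t(9) = 9, t(s(4)) = t(4) = 5, t(s(5)) = t(6) = 1, t(s(6)) = t(5) = 3, t(s(7)) = t(1) = 6, t(s(8)) = t(2) = 2, t(s(9)) = t(7) = 8.
Hence st = [4 7 9 5 1 3 6 2 8].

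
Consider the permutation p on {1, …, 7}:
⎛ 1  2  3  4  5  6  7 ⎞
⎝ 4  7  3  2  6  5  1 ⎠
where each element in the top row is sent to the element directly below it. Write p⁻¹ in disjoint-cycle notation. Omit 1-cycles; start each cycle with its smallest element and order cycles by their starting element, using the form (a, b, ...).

(1, 7, 2, 4)(5, 6)

The cycle decomposition of p is (1, 4, 2, 7)(5, 6).
Reversing each cycle (and rotating so the smallest element leads) gives p⁻¹ = (1, 7, 2, 4)(5, 6).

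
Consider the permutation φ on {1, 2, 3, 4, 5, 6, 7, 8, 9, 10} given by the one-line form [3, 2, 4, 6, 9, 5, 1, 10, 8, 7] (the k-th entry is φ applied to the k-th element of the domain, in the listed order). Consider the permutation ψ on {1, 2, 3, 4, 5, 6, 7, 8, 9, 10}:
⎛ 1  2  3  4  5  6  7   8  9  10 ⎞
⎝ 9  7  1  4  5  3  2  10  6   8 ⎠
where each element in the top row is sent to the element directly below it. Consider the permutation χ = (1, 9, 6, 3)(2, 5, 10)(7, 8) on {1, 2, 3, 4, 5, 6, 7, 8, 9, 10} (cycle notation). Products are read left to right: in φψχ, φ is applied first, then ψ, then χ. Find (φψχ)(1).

(φψχ)(1) = χ(ψ(φ(1))). φ(1) = 3, then ψ(3) = 1, then χ(1) = 9, so the result is 9.

9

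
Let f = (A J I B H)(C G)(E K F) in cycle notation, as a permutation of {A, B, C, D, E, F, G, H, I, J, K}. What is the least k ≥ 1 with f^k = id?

30

The cycle type of f is (5, 3, 2, 1).
The order is lcm(5, 3, 2) = 30.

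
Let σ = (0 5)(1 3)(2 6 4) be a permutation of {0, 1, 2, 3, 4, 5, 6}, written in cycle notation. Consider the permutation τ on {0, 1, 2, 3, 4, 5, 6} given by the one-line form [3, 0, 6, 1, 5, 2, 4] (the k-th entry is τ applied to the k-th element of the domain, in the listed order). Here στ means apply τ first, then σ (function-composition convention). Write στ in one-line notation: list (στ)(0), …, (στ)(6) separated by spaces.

1 5 4 3 0 6 2

Chase each element through τ then σ: 0 → 3 → 1; 1 → 0 → 5; 2 → 6 → 4; 3 → 1 → 3; 4 → 5 → 0; 5 → 2 → 6; 6 → 4 → 2.
So στ in one-line form is 1 5 4 3 0 6 2.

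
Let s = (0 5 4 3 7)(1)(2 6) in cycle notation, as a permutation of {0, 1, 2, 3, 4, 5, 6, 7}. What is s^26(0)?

5

0 lies in the 5-cycle (0 5 4 3 7).
Powers repeat with period 5 on this cycle, and 26 mod 5 = 1, so s^26(0) = s^1(0).
Stepping 1 place around the cycle: 0 → 5.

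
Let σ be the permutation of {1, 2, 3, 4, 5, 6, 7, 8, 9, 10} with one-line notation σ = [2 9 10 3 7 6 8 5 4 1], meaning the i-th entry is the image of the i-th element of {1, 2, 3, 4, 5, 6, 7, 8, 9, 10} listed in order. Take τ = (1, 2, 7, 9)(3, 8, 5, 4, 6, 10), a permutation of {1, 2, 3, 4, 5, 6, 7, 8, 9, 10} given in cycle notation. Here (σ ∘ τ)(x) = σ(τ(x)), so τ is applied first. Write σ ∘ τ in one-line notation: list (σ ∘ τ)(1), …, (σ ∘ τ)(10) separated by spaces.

9 8 5 6 3 1 4 7 2 10

(σ ∘ τ)(x) = σ(τ(x)). Computing each image: σ(τ(1)) = σ(2) = 9, σ(τ(2)) = σ(7) = 8, σ(τ(3)) = σ(8) = 5, σ(τ(4)) = σ(6) = 6, σ(τ(5)) = σ(4) = 3, σ(τ(6)) = σ(10) = 1, σ(τ(7)) = σ(9) = 4, σ(τ(8)) = σ(5) = 7, σ(τ(9)) = σ(1) = 2, σ(τ(10)) = σ(3) = 10.
Hence σ ∘ τ = [9 8 5 6 3 1 4 7 2 10].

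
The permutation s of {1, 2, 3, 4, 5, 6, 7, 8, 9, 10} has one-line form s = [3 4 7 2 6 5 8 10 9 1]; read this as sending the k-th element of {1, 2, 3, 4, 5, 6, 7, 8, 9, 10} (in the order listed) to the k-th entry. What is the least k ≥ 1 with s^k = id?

10

The disjoint-cycle form of s has cycle lengths 5, 2, 2, 1.
The order of s is the least common multiple of its cycle lengths: lcm(5, 2, 2) = 10.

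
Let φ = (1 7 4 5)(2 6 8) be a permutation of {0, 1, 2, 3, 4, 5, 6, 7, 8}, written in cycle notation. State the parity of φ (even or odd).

odd

The cycle lengths are 4, 3, 1, 1.
A cycle of length ℓ contributes ℓ−1 transpositions, so φ is a product of 3 + 2 = 5 transpositions — odd.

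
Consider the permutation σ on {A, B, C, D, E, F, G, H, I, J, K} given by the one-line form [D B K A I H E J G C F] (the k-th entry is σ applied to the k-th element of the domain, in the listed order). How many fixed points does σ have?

1

The fixed points (elements with σ(x) = x) are {B}, so there is 1.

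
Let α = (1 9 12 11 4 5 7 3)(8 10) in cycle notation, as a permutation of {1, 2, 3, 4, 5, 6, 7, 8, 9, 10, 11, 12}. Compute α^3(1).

1 lies in the 8-cycle (1 9 12 11 4 5 7 3).
Stepping 3 places around the cycle: 1 → 9 → 12 → 11.

11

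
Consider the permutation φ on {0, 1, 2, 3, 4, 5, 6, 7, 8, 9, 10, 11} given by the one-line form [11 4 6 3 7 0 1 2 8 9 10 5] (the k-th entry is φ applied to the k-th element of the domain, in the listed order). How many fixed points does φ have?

4

The fixed points (elements with φ(x) = x) are {3, 8, 9, 10}, so there are 4.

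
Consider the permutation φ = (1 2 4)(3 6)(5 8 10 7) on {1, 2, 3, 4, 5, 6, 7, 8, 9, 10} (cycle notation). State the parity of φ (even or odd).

even

The cycle lengths are 4, 3, 2, 1.
A cycle of length ℓ contributes ℓ−1 transpositions, so φ is a product of 3 + 2 + 1 = 6 transpositions — even.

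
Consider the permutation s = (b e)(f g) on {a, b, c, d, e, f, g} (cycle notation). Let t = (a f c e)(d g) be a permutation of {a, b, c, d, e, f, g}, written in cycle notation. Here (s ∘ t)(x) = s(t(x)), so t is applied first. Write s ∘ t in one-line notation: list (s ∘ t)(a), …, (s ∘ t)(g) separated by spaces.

g e b f a c d

Chase each element through t then s: a → f → g; b → b → e; c → e → b; d → g → f; e → a → a; f → c → c; g → d → d.
So s ∘ t in one-line form is g e b f a c d.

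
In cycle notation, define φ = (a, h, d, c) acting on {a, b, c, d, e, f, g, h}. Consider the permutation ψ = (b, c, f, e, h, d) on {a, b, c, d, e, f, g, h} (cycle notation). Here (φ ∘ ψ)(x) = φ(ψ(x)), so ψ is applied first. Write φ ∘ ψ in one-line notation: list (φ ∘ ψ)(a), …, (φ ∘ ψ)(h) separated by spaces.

h a f b d e g c

(φ ∘ ψ)(x) = φ(ψ(x)). Computing each image: φ(ψ(a)) = φ(a) = h, φ(ψ(b)) = φ(c) = a, φ(ψ(c)) = φ(f) = f, φ(ψ(d)) = φ(b) = b, φ(ψ(e)) = φ(h) = d, φ(ψ(f)) = φ(e) = e, φ(ψ(g)) = φ(g) = g, φ(ψ(h)) = φ(d) = c.
Hence φ ∘ ψ = [h a f b d e g c].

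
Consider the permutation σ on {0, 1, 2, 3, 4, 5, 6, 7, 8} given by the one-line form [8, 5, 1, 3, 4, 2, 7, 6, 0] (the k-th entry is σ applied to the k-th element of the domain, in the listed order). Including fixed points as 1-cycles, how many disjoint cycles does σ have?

The cycle decomposition is (0 8)(1 5 2)(3)(4)(6 7), which has 5 cycles (counting 1-cycles).

5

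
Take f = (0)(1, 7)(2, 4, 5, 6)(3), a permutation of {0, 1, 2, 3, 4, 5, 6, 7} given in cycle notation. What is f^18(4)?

4 lies in the 4-cycle (2, 4, 5, 6).
Powers repeat with period 4 on this cycle, and 18 mod 4 = 2, so f^18(4) = f^2(4).
Stepping 2 places around the cycle: 4 → 5 → 6.

6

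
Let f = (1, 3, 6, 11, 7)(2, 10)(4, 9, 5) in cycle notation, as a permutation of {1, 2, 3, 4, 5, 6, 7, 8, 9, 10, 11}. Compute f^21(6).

11

6 lies in the 5-cycle (1, 3, 6, 11, 7).
Since the cycle has length 5, f^21 acts on it the same as f^1 (21 mod 5 = 1).
Stepping 1 place around the cycle: 6 → 11.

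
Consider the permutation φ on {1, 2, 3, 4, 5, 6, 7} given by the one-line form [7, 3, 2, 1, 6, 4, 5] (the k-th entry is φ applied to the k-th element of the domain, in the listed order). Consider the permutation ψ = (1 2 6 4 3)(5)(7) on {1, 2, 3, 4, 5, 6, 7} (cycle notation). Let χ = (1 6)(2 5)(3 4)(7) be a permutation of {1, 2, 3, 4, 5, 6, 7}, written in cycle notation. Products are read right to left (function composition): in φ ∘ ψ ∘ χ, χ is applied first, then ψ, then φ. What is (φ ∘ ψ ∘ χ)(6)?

Chase 6: χ(6) = 1; ψ(1) = 2; φ(2) = 3. Hence (φ ∘ ψ ∘ χ)(6) = 3.

3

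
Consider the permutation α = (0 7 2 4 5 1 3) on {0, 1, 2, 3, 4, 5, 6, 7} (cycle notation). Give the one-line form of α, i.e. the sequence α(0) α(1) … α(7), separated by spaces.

7 3 4 0 5 1 6 2

Image by image: 0→7, 1→3, 2→4, 3→0, 4→5, 5→1, 6→6, 7→2.
Listing these in domain order gives 7 3 4 0 5 1 6 2.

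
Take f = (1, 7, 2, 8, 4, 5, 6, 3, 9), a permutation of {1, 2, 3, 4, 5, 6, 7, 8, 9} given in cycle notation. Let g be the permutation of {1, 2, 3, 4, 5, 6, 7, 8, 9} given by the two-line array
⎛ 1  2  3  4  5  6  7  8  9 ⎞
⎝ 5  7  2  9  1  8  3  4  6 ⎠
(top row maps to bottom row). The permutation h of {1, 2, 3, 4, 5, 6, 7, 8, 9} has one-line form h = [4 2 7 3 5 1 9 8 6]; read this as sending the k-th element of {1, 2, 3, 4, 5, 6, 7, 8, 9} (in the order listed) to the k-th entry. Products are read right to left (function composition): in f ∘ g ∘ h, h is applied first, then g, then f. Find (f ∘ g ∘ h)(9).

Chase 9: h(9) = 6; g(6) = 8; f(8) = 4. Hence (f ∘ g ∘ h)(9) = 4.

4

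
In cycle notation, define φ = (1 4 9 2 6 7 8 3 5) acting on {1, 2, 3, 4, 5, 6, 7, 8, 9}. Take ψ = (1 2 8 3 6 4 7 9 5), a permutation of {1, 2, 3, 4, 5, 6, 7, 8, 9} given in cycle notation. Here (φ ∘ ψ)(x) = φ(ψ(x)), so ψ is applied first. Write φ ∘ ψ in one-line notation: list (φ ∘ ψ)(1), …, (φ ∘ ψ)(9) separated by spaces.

(φ ∘ ψ)(x) = φ(ψ(x)). Computing each image: φ(ψ(1)) = φ(2) = 6, φ(ψ(2)) = φ(8) = 3, φ(ψ(3)) = φ(6) = 7, φ(ψ(4)) = φ(7) = 8, φ(ψ(5)) = φ(1) = 4, φ(ψ(6)) = φ(4) = 9, φ(ψ(7)) = φ(9) = 2, φ(ψ(8)) = φ(3) = 5, φ(ψ(9)) = φ(5) = 1.
Hence φ ∘ ψ = [6 3 7 8 4 9 2 5 1].

6 3 7 8 4 9 2 5 1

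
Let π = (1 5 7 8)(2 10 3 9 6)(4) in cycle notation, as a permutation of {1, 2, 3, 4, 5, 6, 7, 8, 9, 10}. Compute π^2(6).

10

6 lies in the 5-cycle (2 10 3 9 6).
Stepping 2 places around the cycle: 6 → 2 → 10.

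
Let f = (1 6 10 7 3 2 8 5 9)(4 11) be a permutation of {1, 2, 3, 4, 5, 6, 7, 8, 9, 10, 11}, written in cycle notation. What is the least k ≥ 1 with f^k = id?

18

The cycle type of f is (9, 2).
Since disjoint cycles commute, ord(f) = lcm(9, 2) = 18.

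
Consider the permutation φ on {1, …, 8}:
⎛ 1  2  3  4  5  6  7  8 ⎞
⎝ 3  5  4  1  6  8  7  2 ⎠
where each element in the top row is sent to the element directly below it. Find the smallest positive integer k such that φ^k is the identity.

12

Decomposing into disjoint cycles gives cycle lengths 4, 3, 1.
The order is lcm(4, 3) = 12.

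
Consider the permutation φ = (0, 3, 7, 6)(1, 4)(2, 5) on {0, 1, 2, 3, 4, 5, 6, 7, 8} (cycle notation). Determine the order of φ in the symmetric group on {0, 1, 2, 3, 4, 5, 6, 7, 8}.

4

The cycle type of φ is (4, 2, 2, 1).
Since disjoint cycles commute, ord(φ) = lcm(4, 2, 2) = 4.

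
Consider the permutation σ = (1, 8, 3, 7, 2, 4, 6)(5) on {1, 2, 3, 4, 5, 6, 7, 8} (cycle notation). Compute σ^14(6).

6

6 lies in the 7-cycle (1, 8, 3, 7, 2, 4, 6).
Powers repeat with period 7 on this cycle, and 14 mod 7 = 0, so σ^14(6) = σ^0(6).
So σ^14(6) = 6.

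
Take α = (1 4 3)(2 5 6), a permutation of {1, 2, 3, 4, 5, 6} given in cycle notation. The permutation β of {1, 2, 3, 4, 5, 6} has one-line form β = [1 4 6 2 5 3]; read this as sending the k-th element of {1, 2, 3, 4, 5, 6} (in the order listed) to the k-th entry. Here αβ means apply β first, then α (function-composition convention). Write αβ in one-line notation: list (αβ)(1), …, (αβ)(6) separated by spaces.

Chase each element through β then α: 1 → 1 → 4; 2 → 4 → 3; 3 → 6 → 2; 4 → 2 → 5; 5 → 5 → 6; 6 → 3 → 1.
Collecting the images, αβ = [4 3 2 5 6 1].

4 3 2 5 6 1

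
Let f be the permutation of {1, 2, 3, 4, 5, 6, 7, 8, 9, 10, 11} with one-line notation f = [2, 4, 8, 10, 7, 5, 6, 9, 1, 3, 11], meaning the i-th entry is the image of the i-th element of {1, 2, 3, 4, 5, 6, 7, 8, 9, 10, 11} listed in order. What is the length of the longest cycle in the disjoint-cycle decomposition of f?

7

Decomposing into disjoint cycles gives (1, 2, 4, 10, 3, 8, 9)(5, 7, 6); the longest has length 7.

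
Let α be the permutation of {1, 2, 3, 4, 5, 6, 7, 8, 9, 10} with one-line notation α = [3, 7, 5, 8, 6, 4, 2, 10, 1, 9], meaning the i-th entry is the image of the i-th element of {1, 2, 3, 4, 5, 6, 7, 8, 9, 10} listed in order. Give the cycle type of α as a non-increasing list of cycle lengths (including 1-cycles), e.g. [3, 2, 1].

[8, 2]

The disjoint cycles are (1 3 5 6 4 8 10 9)(2 7), with lengths 8, 2 in non-increasing order.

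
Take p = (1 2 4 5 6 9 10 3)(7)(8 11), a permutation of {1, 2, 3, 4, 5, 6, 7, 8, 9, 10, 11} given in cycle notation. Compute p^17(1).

2

1 lies in the 8-cycle (1 2 4 5 6 9 10 3).
Since the cycle has length 8, p^17 acts on it the same as p^1 (17 mod 8 = 1).
Advancing 1 step from 1: 1 → 2.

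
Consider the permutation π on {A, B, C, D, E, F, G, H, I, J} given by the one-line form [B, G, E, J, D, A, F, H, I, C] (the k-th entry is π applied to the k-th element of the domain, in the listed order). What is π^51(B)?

A

Tracing B → G → … returns to B after 4 steps, so B lies in a 4-cycle (A B G F).
Since the cycle has length 4, π^51 acts on it the same as π^3 (51 mod 4 = 3).
Stepping 3 places around the cycle: B → G → F → A.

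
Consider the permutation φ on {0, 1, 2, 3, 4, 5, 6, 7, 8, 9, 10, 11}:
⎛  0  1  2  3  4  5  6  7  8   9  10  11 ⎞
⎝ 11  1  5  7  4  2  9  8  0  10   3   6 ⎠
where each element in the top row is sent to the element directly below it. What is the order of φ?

Decomposing into disjoint cycles gives cycle lengths 8, 2, 1, 1.
The order is lcm(8, 2) = 8.

8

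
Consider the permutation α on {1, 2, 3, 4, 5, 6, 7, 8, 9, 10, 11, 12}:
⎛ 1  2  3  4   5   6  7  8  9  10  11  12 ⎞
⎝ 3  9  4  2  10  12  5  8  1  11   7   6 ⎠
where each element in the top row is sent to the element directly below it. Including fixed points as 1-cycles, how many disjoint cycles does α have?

4

The cycle decomposition is (1, 3, 4, 2, 9)(5, 10, 11, 7)(6, 12)(8), which has 4 cycles (counting 1-cycles).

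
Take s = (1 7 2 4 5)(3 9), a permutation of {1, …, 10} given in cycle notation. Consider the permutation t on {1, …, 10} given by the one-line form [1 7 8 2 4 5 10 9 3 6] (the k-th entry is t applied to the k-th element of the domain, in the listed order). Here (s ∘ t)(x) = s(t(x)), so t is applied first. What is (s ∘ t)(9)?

t(9) = 3, then s(3) = 9; composing gives (s ∘ t)(9) = 9.

9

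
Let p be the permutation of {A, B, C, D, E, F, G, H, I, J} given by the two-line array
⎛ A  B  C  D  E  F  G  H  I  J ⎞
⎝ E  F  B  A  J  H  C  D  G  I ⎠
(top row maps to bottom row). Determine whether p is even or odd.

odd

In disjoint-cycle form the cycle lengths are 10.
A cycle of length ℓ contributes ℓ−1 transpositions, so p is a product of 9 transpositions — odd.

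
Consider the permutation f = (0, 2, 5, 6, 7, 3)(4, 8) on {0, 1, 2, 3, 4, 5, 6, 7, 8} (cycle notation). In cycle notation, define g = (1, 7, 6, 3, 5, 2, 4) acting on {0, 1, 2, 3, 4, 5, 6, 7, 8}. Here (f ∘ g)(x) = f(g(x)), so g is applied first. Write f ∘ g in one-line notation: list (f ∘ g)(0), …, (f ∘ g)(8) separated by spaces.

Chase each element through g then f: 0 → 0 → 2; 1 → 7 → 3; 2 → 4 → 8; 3 → 5 → 6; 4 → 1 → 1; 5 → 2 → 5; 6 → 3 → 0; 7 → 6 → 7; 8 → 8 → 4.
Collecting the images, f ∘ g = [2 3 8 6 1 5 0 7 4].

2 3 8 6 1 5 0 7 4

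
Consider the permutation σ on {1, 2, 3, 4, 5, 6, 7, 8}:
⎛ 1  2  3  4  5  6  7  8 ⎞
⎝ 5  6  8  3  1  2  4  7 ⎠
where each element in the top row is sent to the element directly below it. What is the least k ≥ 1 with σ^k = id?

Writing σ as disjoint cycles, the cycle lengths are 4, 2, 2.
The order of σ is the least common multiple of its cycle lengths: lcm(4, 2, 2) = 4.

4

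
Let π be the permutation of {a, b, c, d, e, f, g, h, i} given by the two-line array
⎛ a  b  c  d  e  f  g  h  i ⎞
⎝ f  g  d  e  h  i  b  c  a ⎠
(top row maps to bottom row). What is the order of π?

12

The disjoint-cycle form of π has cycle lengths 4, 3, 2.
The order of π is the least common multiple of its cycle lengths: lcm(4, 3, 2) = 12.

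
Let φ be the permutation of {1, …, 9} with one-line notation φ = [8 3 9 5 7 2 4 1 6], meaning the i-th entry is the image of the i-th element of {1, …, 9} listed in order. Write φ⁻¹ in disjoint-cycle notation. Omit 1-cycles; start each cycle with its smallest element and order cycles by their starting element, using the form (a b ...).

(1 8)(2 6 9 3)(4 7 5)

The cycle decomposition of φ is (1 8)(2 3 9 6)(4 5 7).
Reversing each cycle (and rotating so the smallest element leads) gives φ⁻¹ = (1 8)(2 6 9 3)(4 7 5).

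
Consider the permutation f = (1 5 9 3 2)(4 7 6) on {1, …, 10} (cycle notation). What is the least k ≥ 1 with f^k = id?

15

The cycle type of f is (5, 3, 1, 1).
The order of f is the least common multiple of its cycle lengths: lcm(5, 3) = 15.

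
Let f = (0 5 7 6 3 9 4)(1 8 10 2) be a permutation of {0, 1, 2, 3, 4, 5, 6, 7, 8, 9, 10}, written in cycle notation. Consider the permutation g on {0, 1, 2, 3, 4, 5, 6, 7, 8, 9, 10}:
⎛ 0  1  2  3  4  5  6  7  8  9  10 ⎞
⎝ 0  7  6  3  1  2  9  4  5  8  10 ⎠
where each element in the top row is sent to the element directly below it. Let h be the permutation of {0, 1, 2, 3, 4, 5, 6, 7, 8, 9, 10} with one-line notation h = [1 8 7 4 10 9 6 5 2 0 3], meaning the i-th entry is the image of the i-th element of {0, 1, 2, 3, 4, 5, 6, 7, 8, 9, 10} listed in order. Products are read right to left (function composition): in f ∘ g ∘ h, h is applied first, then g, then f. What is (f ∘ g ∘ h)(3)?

8

Apply the permutations in order: h(3) = 4, then g(4) = 1, then f(1) = 8. So (f ∘ g ∘ h)(3) = 8.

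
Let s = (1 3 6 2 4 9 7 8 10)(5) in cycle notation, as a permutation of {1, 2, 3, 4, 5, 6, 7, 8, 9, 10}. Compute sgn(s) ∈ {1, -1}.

1

The cycle lengths are 9, 1.
A cycle of length ℓ contributes ℓ−1 transpositions, so s is a product of 8 transpositions — even.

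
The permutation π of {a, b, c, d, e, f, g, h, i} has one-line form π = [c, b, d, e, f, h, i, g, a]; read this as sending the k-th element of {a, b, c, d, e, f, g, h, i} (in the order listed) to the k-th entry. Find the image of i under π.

i is element number 9 of the domain, and entry number 9 of the one-line form is a, so π(i) = a.

a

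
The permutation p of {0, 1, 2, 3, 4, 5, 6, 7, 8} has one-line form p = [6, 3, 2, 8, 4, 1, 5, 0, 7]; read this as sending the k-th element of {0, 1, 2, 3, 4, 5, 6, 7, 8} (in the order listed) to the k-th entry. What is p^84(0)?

0

Tracing 0 → 6 → … returns to 0 after 7 steps, so 0 lies in a 7-cycle (0, 6, 5, 1, 3, 8, 7).
On a 7-cycle, p^7 is the identity, so p^84 = p^0 there (84 ≡ 0 mod 7).
So p^84(0) = 0.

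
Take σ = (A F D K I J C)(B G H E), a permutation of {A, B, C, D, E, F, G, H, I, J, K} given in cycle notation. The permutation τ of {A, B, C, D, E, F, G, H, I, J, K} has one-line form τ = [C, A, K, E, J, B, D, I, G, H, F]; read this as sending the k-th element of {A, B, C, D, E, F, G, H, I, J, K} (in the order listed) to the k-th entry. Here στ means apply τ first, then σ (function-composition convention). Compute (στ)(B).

First apply τ: τ(B) = A, then σ(A) = F. Thus (στ)(B) = F.

F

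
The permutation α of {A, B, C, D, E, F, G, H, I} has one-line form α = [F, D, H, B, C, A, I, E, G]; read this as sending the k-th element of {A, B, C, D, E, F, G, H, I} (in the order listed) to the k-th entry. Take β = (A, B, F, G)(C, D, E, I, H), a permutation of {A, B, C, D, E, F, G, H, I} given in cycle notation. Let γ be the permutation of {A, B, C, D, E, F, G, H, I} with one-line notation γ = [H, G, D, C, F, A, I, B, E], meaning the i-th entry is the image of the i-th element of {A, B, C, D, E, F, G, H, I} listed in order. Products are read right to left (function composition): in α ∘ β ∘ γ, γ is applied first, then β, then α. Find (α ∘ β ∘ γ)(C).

C

(α ∘ β ∘ γ)(C) = α(β(γ(C))). γ(C) = D, then β(D) = E, then α(E) = C, so the result is C.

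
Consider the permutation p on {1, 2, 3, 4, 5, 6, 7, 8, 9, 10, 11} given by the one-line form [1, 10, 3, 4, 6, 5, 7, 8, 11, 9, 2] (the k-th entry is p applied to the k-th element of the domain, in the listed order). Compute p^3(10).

2

Tracing 10 → 9 → … returns to 10 after 4 steps, so 10 lies in a 4-cycle (2, 10, 9, 11).
Stepping 3 places around the cycle: 10 → 9 → 11 → 2.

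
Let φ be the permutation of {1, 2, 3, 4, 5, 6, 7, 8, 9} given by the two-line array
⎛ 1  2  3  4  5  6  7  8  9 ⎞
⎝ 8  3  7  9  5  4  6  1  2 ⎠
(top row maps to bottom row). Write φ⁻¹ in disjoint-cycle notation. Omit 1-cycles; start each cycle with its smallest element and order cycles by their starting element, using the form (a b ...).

(1 8)(2 9 4 6 7 3)

First write φ in disjoint cycles: (1 8)(2 3 7 6 4 9).
Reversing each cycle (and rotating so the smallest element leads) gives φ⁻¹ = (1 8)(2 9 4 6 7 3).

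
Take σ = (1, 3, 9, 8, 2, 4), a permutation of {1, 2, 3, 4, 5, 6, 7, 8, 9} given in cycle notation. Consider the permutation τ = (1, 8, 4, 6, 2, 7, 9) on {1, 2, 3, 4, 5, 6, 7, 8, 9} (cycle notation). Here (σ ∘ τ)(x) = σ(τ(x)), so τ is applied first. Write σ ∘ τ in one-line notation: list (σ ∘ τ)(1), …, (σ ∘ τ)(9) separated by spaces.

2 7 9 6 5 4 8 1 3

Chase each element through τ then σ: 1 → 8 → 2; 2 → 7 → 7; 3 → 3 → 9; 4 → 6 → 6; 5 → 5 → 5; 6 → 2 → 4; 7 → 9 → 8; 8 → 4 → 1; 9 → 1 → 3.
Collecting the images, σ ∘ τ = [2 7 9 6 5 4 8 1 3].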